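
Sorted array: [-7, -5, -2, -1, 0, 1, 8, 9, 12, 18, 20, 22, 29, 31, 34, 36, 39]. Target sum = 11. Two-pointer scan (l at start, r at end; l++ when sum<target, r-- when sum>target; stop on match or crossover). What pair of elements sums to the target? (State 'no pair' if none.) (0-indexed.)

l=0 r=16: -7+39=32 >11, r--
l=0 r=15: -7+36=29 >11, r--
l=0 r=14: -7+34=27 >11, r--
l=0 r=13: -7+31=24 >11, r--
l=0 r=12: -7+29=22 >11, r--
l=0 r=11: -7+22=15 >11, r--
l=0 r=10: -7+20=13 >11, r--
l=0 r=9: -7+18=11, found

(-7, 18)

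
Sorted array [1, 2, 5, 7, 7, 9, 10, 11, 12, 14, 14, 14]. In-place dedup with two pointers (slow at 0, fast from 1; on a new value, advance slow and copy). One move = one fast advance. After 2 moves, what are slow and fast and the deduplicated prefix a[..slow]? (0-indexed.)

slow=0 fast=1: a[fast]=2≠a[slow]=1 write a[1]=2, slow++,fast++
slow=1 fast=2: a[fast]=5≠a[slow]=2 write a[2]=5, slow++,fast++

slow=2, fast=3, prefix=[1, 2, 5]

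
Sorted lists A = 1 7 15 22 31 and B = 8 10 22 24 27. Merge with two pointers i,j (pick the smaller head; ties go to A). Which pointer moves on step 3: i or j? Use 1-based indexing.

j

i=1 j=1: A[i]=1<=B[j]=8 take 1, i++
i=2 j=1: A[i]=7<=B[j]=8 take 7, i++
i=3 j=1: A[i]=15>B[j]=8 take 8, j++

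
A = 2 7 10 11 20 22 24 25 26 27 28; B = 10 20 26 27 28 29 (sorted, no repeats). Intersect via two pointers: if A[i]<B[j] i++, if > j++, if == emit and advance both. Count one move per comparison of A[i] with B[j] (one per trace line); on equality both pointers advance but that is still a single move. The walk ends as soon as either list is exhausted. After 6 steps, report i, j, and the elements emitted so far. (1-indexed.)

[i=1,j=1] 2<10 → i++
[i=2,j=1] 7<10 → i++
[i=3,j=1] 10==10 emit → i++,j++
[i=4,j=2] 11<20 → i++
[i=5,j=2] 20==20 emit → i++,j++
[i=6,j=3] 22<26 → i++

i=7, j=3, emitted=[10, 20]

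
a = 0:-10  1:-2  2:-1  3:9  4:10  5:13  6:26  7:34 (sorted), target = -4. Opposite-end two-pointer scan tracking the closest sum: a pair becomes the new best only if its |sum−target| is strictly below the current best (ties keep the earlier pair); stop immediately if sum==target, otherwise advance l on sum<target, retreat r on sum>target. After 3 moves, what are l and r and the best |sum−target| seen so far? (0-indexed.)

l=0 r=7: -10+34=24 d=28 *, r--
l=0 r=6: -10+26=16 d=20 *, r--
l=0 r=5: -10+13=3 d=7 *, r--

l=0, r=4, best |Δ|=7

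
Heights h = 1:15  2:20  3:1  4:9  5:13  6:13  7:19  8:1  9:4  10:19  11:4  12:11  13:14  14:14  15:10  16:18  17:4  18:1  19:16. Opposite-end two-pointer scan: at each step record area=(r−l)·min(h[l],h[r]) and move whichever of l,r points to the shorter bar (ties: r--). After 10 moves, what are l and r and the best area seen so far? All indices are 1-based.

l=2, r=10, best area=272

[1,19] min(15,16)*18=270 best=270 * → l++
[2,19] min(20,16)*17=272 best=272 * → r--
[2,18] min(20,1)*16=16 best=272 → r--
[2,17] min(20,4)*15=60 best=272 → r--
[2,16] min(20,18)*14=252 best=272 → r--
[2,15] min(20,10)*13=130 best=272 → r--
[2,14] min(20,14)*12=168 best=272 → r--
[2,13] min(20,14)*11=154 best=272 → r--
[2,12] min(20,11)*10=110 best=272 → r--
[2,11] min(20,4)*9=36 best=272 → r--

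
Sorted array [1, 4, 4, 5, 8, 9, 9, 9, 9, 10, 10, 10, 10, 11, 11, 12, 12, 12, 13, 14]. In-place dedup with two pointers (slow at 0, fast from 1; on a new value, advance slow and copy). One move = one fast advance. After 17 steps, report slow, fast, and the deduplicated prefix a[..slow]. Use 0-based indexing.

slow=7, fast=18, prefix=[1, 4, 5, 8, 9, 10, 11, 12]

(s=0,f=1) a[fast]=4≠a[slow]=1 write a[1]=4 → slow++,fast++
(s=1,f=2) a[fast]=4=a[slow] dup → fast++
(s=1,f=3) a[fast]=5≠a[slow]=4 write a[2]=5 → slow++,fast++
(s=2,f=4) a[fast]=8≠a[slow]=5 write a[3]=8 → slow++,fast++
(s=3,f=5) a[fast]=9≠a[slow]=8 write a[4]=9 → slow++,fast++
(s=4,f=6) a[fast]=9=a[slow] dup → fast++
(s=4,f=7) a[fast]=9=a[slow] dup → fast++
(s=4,f=8) a[fast]=9=a[slow] dup → fast++
(s=4,f=9) a[fast]=10≠a[slow]=9 write a[5]=10 → slow++,fast++
(s=5,f=10) a[fast]=10=a[slow] dup → fast++
(s=5,f=11) a[fast]=10=a[slow] dup → fast++
(s=5,f=12) a[fast]=10=a[slow] dup → fast++
(s=5,f=13) a[fast]=11≠a[slow]=10 write a[6]=11 → slow++,fast++
(s=6,f=14) a[fast]=11=a[slow] dup → fast++
(s=6,f=15) a[fast]=12≠a[slow]=11 write a[7]=12 → slow++,fast++
(s=7,f=16) a[fast]=12=a[slow] dup → fast++
(s=7,f=17) a[fast]=12=a[slow] dup → fast++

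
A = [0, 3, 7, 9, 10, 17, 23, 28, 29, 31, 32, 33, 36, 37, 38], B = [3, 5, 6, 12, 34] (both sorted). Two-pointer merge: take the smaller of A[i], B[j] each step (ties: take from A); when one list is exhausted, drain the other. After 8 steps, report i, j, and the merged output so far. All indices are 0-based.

i=5, j=3, merged so far=[0, 3, 3, 5, 6, 7, 9, 10]

i=0 j=0: A[i]=0<=B[j]=3 take 0, i++
i=1 j=0: A[i]=3<=B[j]=3 take 3, i++
i=2 j=0: A[i]=7>B[j]=3 take 3, j++
i=2 j=1: A[i]=7>B[j]=5 take 5, j++
i=2 j=2: A[i]=7>B[j]=6 take 6, j++
i=2 j=3: A[i]=7<=B[j]=12 take 7, i++
i=3 j=3: A[i]=9<=B[j]=12 take 9, i++
i=4 j=3: A[i]=10<=B[j]=12 take 10, i++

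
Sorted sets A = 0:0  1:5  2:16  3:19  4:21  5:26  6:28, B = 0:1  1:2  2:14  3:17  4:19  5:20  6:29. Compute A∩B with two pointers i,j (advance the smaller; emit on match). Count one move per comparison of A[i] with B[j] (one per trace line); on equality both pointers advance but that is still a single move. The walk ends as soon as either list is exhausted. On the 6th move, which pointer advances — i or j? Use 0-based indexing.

i

[i=0,j=0] 0<1 → i++
[i=1,j=0] 5>1 → j++
[i=1,j=1] 5>2 → j++
[i=1,j=2] 5<14 → i++
[i=2,j=2] 16>14 → j++
[i=2,j=3] 16<17 → i++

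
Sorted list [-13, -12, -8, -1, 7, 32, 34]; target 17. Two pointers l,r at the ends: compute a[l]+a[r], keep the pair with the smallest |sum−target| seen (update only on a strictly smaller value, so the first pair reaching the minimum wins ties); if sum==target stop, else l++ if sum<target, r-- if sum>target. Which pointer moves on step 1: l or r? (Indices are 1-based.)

[1,7] -13+34=21 d=4 * → r--

r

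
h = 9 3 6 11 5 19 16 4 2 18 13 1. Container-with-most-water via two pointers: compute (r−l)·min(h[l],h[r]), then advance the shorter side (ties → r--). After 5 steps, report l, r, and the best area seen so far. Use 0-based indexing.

l=4, r=10, best area=90

l=0 r=11: min(9,1)*11=11 best=11 *, r--
l=0 r=10: min(9,13)*10=90 best=90 *, l++
l=1 r=10: min(3,13)*9=27 best=90, l++
l=2 r=10: min(6,13)*8=48 best=90, l++
l=3 r=10: min(11,13)*7=77 best=90, l++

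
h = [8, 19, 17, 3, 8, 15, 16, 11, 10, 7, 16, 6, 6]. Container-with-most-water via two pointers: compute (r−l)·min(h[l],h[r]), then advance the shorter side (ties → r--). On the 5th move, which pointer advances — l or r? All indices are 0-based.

[0,12] min(8,6)*12=72 best=72 * → r--
[0,11] min(8,6)*11=66 best=72 → r--
[0,10] min(8,16)*10=80 best=80 * → l++
[1,10] min(19,16)*9=144 best=144 * → r--
[1,9] min(19,7)*8=56 best=144 → r--

r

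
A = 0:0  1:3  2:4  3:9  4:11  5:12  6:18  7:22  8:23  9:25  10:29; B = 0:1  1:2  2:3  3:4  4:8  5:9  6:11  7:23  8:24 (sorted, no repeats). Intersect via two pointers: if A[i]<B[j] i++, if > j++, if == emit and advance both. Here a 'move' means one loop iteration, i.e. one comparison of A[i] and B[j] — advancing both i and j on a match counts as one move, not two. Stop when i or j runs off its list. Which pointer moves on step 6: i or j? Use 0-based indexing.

j

i=0 j=0: 0<1, i++
i=1 j=0: 3>1, j++
i=1 j=1: 3>2, j++
i=1 j=2: 3==3 emit, i++,j++
i=2 j=3: 4==4 emit, i++,j++
i=3 j=4: 9>8, j++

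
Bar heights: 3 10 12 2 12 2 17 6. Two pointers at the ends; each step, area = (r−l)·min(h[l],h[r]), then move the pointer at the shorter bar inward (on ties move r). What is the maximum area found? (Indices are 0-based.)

max area = 50

[0,7] min(3,6)*7=21 best=21 * → l++
[1,7] min(10,6)*6=36 best=36 * → r--
[1,6] min(10,17)*5=50 best=50 * → l++
[2,6] min(12,17)*4=48 best=50 → l++
[3,6] min(2,17)*3=6 best=50 → l++
[4,6] min(12,17)*2=24 best=50 → l++
[5,6] min(2,17)*1=2 best=50 → l++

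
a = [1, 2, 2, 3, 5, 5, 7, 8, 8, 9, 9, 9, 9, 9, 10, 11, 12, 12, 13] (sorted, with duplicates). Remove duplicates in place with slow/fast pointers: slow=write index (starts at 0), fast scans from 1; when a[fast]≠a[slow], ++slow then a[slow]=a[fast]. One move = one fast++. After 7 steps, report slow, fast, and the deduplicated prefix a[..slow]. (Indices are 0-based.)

slow=5, fast=8, prefix=[1, 2, 3, 5, 7, 8]

slow=0 fast=1: a[fast]=2≠a[slow]=1 write a[1]=2, slow++,fast++
slow=1 fast=2: a[fast]=2=a[slow] dup, fast++
slow=1 fast=3: a[fast]=3≠a[slow]=2 write a[2]=3, slow++,fast++
slow=2 fast=4: a[fast]=5≠a[slow]=3 write a[3]=5, slow++,fast++
slow=3 fast=5: a[fast]=5=a[slow] dup, fast++
slow=3 fast=6: a[fast]=7≠a[slow]=5 write a[4]=7, slow++,fast++
slow=4 fast=7: a[fast]=8≠a[slow]=7 write a[5]=8, slow++,fast++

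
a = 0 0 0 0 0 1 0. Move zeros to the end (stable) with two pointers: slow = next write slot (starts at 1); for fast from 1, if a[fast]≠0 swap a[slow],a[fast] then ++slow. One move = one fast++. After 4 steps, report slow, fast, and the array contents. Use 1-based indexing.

slow=1, fast=5, a=[0, 0, 0, 0, 0, 1, 0]

slow=1 fast=1: a[fast]=0, fast++
slow=1 fast=2: a[fast]=0, fast++
slow=1 fast=3: a[fast]=0, fast++
slow=1 fast=4: a[fast]=0, fast++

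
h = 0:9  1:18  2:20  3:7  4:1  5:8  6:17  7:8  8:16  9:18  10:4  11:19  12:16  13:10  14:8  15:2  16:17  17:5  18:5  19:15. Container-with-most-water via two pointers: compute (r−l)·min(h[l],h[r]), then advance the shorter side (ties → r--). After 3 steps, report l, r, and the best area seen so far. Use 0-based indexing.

[0,19] min(9,15)*19=171 best=171 * → l++
[1,19] min(18,15)*18=270 best=270 * → r--
[1,18] min(18,5)*17=85 best=270 → r--

l=1, r=17, best area=270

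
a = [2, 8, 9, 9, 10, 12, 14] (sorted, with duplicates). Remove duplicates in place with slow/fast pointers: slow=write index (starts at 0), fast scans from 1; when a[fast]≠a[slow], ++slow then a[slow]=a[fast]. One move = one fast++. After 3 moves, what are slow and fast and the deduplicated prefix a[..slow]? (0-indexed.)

slow=0 fast=1: a[fast]=8≠a[slow]=2 write a[1]=8, slow++,fast++
slow=1 fast=2: a[fast]=9≠a[slow]=8 write a[2]=9, slow++,fast++
slow=2 fast=3: a[fast]=9=a[slow] dup, fast++

slow=2, fast=4, prefix=[2, 8, 9]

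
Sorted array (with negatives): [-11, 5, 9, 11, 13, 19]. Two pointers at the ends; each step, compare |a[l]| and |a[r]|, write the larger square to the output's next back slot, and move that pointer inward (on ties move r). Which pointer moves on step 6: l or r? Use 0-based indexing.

r

l=0 r=5: |-11|<=|19| out[5]=361, r--
l=0 r=4: |-11|<=|13| out[4]=169, r--
l=0 r=3: |-11|<=|11| out[3]=121, r--
l=0 r=2: |-11|>|9| out[2]=121, l++
l=1 r=2: |5|<=|9| out[1]=81, r--
l=1 r=1: |5|<=|5| out[0]=25, r--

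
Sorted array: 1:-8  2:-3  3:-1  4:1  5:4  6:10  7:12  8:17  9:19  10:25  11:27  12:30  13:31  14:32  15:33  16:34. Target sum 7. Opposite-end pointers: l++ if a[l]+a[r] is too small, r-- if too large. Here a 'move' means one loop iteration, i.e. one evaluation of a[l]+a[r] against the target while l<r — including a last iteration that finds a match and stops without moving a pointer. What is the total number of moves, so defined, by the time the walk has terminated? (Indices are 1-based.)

[1,16] -8+34=26 >7 → r--
[1,15] -8+33=25 >7 → r--
[1,14] -8+32=24 >7 → r--
[1,13] -8+31=23 >7 → r--
[1,12] -8+30=22 >7 → r--
[1,11] -8+27=19 >7 → r--
[1,10] -8+25=17 >7 → r--
[1,9] -8+19=11 >7 → r--
[1,8] -8+17=9 >7 → r--
[1,7] -8+12=4 <7 → l++
[2,7] -3+12=9 >7 → r--
[2,6] -3+10=7 → found

12 moves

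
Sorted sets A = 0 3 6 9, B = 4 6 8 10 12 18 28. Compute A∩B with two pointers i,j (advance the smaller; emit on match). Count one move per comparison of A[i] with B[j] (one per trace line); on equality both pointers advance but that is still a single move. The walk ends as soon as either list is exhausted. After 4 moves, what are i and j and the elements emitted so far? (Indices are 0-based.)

i=0 j=0: 0<4, i++
i=1 j=0: 3<4, i++
i=2 j=0: 6>4, j++
i=2 j=1: 6==6 emit, i++,j++

i=3, j=2, emitted=[6]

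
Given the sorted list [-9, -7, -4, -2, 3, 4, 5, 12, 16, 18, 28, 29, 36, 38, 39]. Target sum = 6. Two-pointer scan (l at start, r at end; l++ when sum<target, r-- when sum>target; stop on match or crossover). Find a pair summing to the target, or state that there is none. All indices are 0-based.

no pair

l=0 r=14: -9+39=30 >6, r--
l=0 r=13: -9+38=29 >6, r--
l=0 r=12: -9+36=27 >6, r--
l=0 r=11: -9+29=20 >6, r--
l=0 r=10: -9+28=19 >6, r--
l=0 r=9: -9+18=9 >6, r--
l=0 r=8: -9+16=7 >6, r--
l=0 r=7: -9+12=3 <6, l++
l=1 r=7: -7+12=5 <6, l++
l=2 r=7: -4+12=8 >6, r--
l=2 r=6: -4+5=1 <6, l++
l=3 r=6: -2+5=3 <6, l++
l=4 r=6: 3+5=8 >6, r--
l=4 r=5: 3+4=7 >6, r--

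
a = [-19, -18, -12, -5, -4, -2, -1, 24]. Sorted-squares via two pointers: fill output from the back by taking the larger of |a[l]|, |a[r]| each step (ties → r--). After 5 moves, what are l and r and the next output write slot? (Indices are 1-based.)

l=1 r=8: |-19|<=|24| out[8]=576, r--
l=1 r=7: |-19|>|-1| out[7]=361, l++
l=2 r=7: |-18|>|-1| out[6]=324, l++
l=3 r=7: |-12|>|-1| out[5]=144, l++
l=4 r=7: |-5|>|-1| out[4]=25, l++

l=5, r=7, next write slot=3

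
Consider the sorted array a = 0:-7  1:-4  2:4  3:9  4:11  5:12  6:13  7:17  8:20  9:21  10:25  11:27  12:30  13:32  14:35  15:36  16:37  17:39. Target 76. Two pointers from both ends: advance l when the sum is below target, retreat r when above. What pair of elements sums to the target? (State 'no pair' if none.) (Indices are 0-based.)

l=0 r=17: -7+39=32 <76, l++
l=1 r=17: -4+39=35 <76, l++
l=2 r=17: 4+39=43 <76, l++
l=3 r=17: 9+39=48 <76, l++
l=4 r=17: 11+39=50 <76, l++
l=5 r=17: 12+39=51 <76, l++
l=6 r=17: 13+39=52 <76, l++
l=7 r=17: 17+39=56 <76, l++
l=8 r=17: 20+39=59 <76, l++
l=9 r=17: 21+39=60 <76, l++
l=10 r=17: 25+39=64 <76, l++
l=11 r=17: 27+39=66 <76, l++
l=12 r=17: 30+39=69 <76, l++
l=13 r=17: 32+39=71 <76, l++
l=14 r=17: 35+39=74 <76, l++
l=15 r=17: 36+39=75 <76, l++
l=16 r=17: 37+39=76, found

(37, 39)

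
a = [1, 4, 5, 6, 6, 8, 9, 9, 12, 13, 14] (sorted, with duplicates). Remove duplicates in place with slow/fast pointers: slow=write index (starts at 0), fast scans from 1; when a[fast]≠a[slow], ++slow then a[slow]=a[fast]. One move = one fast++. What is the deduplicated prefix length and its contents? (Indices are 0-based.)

slow=0 fast=1: a[fast]=4≠a[slow]=1 write a[1]=4, slow++,fast++
slow=1 fast=2: a[fast]=5≠a[slow]=4 write a[2]=5, slow++,fast++
slow=2 fast=3: a[fast]=6≠a[slow]=5 write a[3]=6, slow++,fast++
slow=3 fast=4: a[fast]=6=a[slow] dup, fast++
slow=3 fast=5: a[fast]=8≠a[slow]=6 write a[4]=8, slow++,fast++
slow=4 fast=6: a[fast]=9≠a[slow]=8 write a[5]=9, slow++,fast++
slow=5 fast=7: a[fast]=9=a[slow] dup, fast++
slow=5 fast=8: a[fast]=12≠a[slow]=9 write a[6]=12, slow++,fast++
slow=6 fast=9: a[fast]=13≠a[slow]=12 write a[7]=13, slow++,fast++
slow=7 fast=10: a[fast]=14≠a[slow]=13 write a[8]=14, slow++,fast++

length 9; prefix = [1, 4, 5, 6, 8, 9, 12, 13, 14]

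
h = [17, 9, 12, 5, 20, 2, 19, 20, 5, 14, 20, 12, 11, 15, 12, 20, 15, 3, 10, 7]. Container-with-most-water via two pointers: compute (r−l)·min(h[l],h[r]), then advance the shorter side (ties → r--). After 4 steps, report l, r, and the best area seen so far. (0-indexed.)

l=0 r=19: min(17,7)*19=133 best=133 *, r--
l=0 r=18: min(17,10)*18=180 best=180 *, r--
l=0 r=17: min(17,3)*17=51 best=180, r--
l=0 r=16: min(17,15)*16=240 best=240 *, r--

l=0, r=15, best area=240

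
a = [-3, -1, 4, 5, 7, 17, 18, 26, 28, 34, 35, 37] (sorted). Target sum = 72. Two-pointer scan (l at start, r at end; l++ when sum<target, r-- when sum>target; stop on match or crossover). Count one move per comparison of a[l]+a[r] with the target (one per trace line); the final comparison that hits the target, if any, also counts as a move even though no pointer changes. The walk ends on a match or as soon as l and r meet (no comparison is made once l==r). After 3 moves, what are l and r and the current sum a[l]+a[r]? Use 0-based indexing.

l=0 r=11: -3+37=34 <72, l++
l=1 r=11: -1+37=36 <72, l++
l=2 r=11: 4+37=41 <72, l++

l=3, r=11, sum=42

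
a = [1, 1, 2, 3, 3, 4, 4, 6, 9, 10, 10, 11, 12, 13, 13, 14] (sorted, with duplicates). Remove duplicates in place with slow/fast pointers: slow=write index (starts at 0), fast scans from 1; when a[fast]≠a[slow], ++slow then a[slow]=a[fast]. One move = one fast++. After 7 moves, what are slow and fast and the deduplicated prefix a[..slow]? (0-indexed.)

slow=4, fast=8, prefix=[1, 2, 3, 4, 6]

slow=0 fast=1: a[fast]=1=a[slow] dup, fast++
slow=0 fast=2: a[fast]=2≠a[slow]=1 write a[1]=2, slow++,fast++
slow=1 fast=3: a[fast]=3≠a[slow]=2 write a[2]=3, slow++,fast++
slow=2 fast=4: a[fast]=3=a[slow] dup, fast++
slow=2 fast=5: a[fast]=4≠a[slow]=3 write a[3]=4, slow++,fast++
slow=3 fast=6: a[fast]=4=a[slow] dup, fast++
slow=3 fast=7: a[fast]=6≠a[slow]=4 write a[4]=6, slow++,fast++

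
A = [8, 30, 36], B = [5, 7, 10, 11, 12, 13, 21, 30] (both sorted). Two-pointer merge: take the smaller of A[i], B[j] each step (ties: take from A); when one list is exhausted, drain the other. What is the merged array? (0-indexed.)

[5, 7, 8, 10, 11, 12, 13, 21, 30, 30, 36]

[i=0,j=0] A[i]=8>B[j]=5 take 5 → j++
[i=0,j=1] A[i]=8>B[j]=7 take 7 → j++
[i=0,j=2] A[i]=8<=B[j]=10 take 8 → i++
[i=1,j=2] A[i]=30>B[j]=10 take 10 → j++
[i=1,j=3] A[i]=30>B[j]=11 take 11 → j++
[i=1,j=4] A[i]=30>B[j]=12 take 12 → j++
[i=1,j=5] A[i]=30>B[j]=13 take 13 → j++
[i=1,j=6] A[i]=30>B[j]=21 take 21 → j++
[i=1,j=7] A[i]=30<=B[j]=30 take 30 → i++
[i=2,j=7] A[i]=36>B[j]=30 take 30 → j++
[i=2,j=8] B done, take A[i]=36 → i++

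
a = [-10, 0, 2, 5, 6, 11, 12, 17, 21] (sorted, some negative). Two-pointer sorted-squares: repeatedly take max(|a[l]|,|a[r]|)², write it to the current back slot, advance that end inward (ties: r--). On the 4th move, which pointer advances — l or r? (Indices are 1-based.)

r

l=1 r=9: |-10|<=|21| out[9]=441, r--
l=1 r=8: |-10|<=|17| out[8]=289, r--
l=1 r=7: |-10|<=|12| out[7]=144, r--
l=1 r=6: |-10|<=|11| out[6]=121, r--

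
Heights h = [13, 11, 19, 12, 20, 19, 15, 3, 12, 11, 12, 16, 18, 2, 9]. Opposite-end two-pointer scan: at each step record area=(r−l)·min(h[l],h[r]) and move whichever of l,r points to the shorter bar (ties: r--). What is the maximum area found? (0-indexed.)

max area = 180

[0,14] min(13,9)*14=126 best=126 * → r--
[0,13] min(13,2)*13=26 best=126 → r--
[0,12] min(13,18)*12=156 best=156 * → l++
[1,12] min(11,18)*11=121 best=156 → l++
[2,12] min(19,18)*10=180 best=180 * → r--
[2,11] min(19,16)*9=144 best=180 → r--
[2,10] min(19,12)*8=96 best=180 → r--
[2,9] min(19,11)*7=77 best=180 → r--
[2,8] min(19,12)*6=72 best=180 → r--
[2,7] min(19,3)*5=15 best=180 → r--
[2,6] min(19,15)*4=60 best=180 → r--
[2,5] min(19,19)*3=57 best=180 → r--
[2,4] min(19,20)*2=38 best=180 → l++
[3,4] min(12,20)*1=12 best=180 → l++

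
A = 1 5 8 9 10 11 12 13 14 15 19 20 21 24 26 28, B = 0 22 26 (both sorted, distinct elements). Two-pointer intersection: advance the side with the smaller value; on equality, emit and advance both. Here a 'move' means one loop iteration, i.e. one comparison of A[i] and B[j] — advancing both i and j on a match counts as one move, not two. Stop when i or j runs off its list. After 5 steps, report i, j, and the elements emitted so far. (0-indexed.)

i=0 j=0: 1>0, j++
i=0 j=1: 1<22, i++
i=1 j=1: 5<22, i++
i=2 j=1: 8<22, i++
i=3 j=1: 9<22, i++

i=4, j=1, emitted=[]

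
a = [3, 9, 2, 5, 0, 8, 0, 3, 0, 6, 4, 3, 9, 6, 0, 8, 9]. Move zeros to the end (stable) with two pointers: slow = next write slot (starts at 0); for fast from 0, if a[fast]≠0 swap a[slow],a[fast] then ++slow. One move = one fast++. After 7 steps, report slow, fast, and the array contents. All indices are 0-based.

(s=0,f=0) a[fast]=3≠0 swap→a[0]=3 → slow++,fast++
(s=1,f=1) a[fast]=9≠0 swap→a[1]=9 → slow++,fast++
(s=2,f=2) a[fast]=2≠0 swap→a[2]=2 → slow++,fast++
(s=3,f=3) a[fast]=5≠0 swap→a[3]=5 → slow++,fast++
(s=4,f=4) a[fast]=0 → fast++
(s=4,f=5) a[fast]=8≠0 swap→a[4]=8 → slow++,fast++
(s=5,f=6) a[fast]=0 → fast++

slow=5, fast=7, a=[3, 9, 2, 5, 8, 0, 0, 3, 0, 6, 4, 3, 9, 6, 0, 8, 9]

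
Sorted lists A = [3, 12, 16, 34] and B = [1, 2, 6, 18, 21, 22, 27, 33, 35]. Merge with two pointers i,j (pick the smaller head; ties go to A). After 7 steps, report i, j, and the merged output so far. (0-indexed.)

i=3, j=4, merged so far=[1, 2, 3, 6, 12, 16, 18]

i=0 j=0: A[i]=3>B[j]=1 take 1, j++
i=0 j=1: A[i]=3>B[j]=2 take 2, j++
i=0 j=2: A[i]=3<=B[j]=6 take 3, i++
i=1 j=2: A[i]=12>B[j]=6 take 6, j++
i=1 j=3: A[i]=12<=B[j]=18 take 12, i++
i=2 j=3: A[i]=16<=B[j]=18 take 16, i++
i=3 j=3: A[i]=34>B[j]=18 take 18, j++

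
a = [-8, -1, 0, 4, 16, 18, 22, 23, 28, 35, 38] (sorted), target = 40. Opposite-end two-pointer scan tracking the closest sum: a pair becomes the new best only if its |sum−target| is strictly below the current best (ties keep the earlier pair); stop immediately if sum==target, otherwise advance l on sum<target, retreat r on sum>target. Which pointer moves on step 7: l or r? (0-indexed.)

r

l=0 r=10: -8+38=30 d=10 *, l++
l=1 r=10: -1+38=37 d=3 *, l++
l=2 r=10: 0+38=38 d=2 *, l++
l=3 r=10: 4+38=42 d=2, r--
l=3 r=9: 4+35=39 d=1 *, l++
l=4 r=9: 16+35=51 d=11, r--
l=4 r=8: 16+28=44 d=4, r--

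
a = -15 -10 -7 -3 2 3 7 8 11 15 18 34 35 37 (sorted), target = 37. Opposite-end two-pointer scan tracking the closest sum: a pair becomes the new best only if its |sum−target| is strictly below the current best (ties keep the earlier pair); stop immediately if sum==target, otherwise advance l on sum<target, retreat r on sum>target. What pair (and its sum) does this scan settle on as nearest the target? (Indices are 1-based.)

l=1 r=14: -15+37=22 d=15 *, l++
l=2 r=14: -10+37=27 d=10 *, l++
l=3 r=14: -7+37=30 d=7 *, l++
l=4 r=14: -3+37=34 d=3 *, l++
l=5 r=14: 2+37=39 d=2 *, r--
l=5 r=13: 2+35=37 d=0 *, stop

pair (2, 35) with sum 37 (|Δ|=0)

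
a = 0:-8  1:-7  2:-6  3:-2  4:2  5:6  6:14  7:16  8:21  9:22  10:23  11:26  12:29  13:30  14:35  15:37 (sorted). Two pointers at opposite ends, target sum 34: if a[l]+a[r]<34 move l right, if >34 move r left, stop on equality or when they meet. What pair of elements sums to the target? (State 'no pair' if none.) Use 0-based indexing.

[0,15] -8+37=29 <34 → l++
[1,15] -7+37=30 <34 → l++
[2,15] -6+37=31 <34 → l++
[3,15] -2+37=35 >34 → r--
[3,14] -2+35=33 <34 → l++
[4,14] 2+35=37 >34 → r--
[4,13] 2+30=32 <34 → l++
[5,13] 6+30=36 >34 → r--
[5,12] 6+29=35 >34 → r--
[5,11] 6+26=32 <34 → l++
[6,11] 14+26=40 >34 → r--
[6,10] 14+23=37 >34 → r--
[6,9] 14+22=36 >34 → r--
[6,8] 14+21=35 >34 → r--
[6,7] 14+16=30 <34 → l++

no pair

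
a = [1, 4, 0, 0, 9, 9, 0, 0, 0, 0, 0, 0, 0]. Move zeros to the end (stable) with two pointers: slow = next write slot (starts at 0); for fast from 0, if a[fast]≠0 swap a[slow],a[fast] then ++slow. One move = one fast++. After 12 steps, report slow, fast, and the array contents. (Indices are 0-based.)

slow=4, fast=12, a=[1, 4, 9, 9, 0, 0, 0, 0, 0, 0, 0, 0, 0]

(s=0,f=0) a[fast]=1≠0 swap→a[0]=1 → slow++,fast++
(s=1,f=1) a[fast]=4≠0 swap→a[1]=4 → slow++,fast++
(s=2,f=2) a[fast]=0 → fast++
(s=2,f=3) a[fast]=0 → fast++
(s=2,f=4) a[fast]=9≠0 swap→a[2]=9 → slow++,fast++
(s=3,f=5) a[fast]=9≠0 swap→a[3]=9 → slow++,fast++
(s=4,f=6) a[fast]=0 → fast++
(s=4,f=7) a[fast]=0 → fast++
(s=4,f=8) a[fast]=0 → fast++
(s=4,f=9) a[fast]=0 → fast++
(s=4,f=10) a[fast]=0 → fast++
(s=4,f=11) a[fast]=0 → fast++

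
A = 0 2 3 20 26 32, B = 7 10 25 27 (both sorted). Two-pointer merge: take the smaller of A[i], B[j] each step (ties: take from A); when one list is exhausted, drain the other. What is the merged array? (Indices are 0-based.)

[0, 2, 3, 7, 10, 20, 25, 26, 27, 32]

i=0 j=0: A[i]=0<=B[j]=7 take 0, i++
i=1 j=0: A[i]=2<=B[j]=7 take 2, i++
i=2 j=0: A[i]=3<=B[j]=7 take 3, i++
i=3 j=0: A[i]=20>B[j]=7 take 7, j++
i=3 j=1: A[i]=20>B[j]=10 take 10, j++
i=3 j=2: A[i]=20<=B[j]=25 take 20, i++
i=4 j=2: A[i]=26>B[j]=25 take 25, j++
i=4 j=3: A[i]=26<=B[j]=27 take 26, i++
i=5 j=3: A[i]=32>B[j]=27 take 27, j++
i=5 j=4: B done, take A[i]=32, i++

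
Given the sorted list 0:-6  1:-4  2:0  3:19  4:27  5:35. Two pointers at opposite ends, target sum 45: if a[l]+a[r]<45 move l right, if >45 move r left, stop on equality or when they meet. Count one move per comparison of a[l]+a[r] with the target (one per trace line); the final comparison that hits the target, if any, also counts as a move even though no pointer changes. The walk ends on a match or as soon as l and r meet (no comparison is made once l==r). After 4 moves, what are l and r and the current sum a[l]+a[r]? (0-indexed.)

l=0 r=5: -6+35=29 <45, l++
l=1 r=5: -4+35=31 <45, l++
l=2 r=5: 0+35=35 <45, l++
l=3 r=5: 19+35=54 >45, r--

l=3, r=4, sum=46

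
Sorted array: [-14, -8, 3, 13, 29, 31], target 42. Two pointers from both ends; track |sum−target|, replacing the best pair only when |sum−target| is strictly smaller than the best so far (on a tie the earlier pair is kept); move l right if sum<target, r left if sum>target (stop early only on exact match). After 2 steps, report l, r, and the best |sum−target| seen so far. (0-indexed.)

l=2, r=5, best |Δ|=19

l=0 r=5: -14+31=17 d=25 *, l++
l=1 r=5: -8+31=23 d=19 *, l++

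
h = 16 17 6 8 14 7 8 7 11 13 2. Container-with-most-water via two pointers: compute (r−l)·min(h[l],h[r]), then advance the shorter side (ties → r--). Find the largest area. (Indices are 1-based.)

l=1 r=11: min(16,2)*10=20 best=20 *, r--
l=1 r=10: min(16,13)*9=117 best=117 *, r--
l=1 r=9: min(16,11)*8=88 best=117, r--
l=1 r=8: min(16,7)*7=49 best=117, r--
l=1 r=7: min(16,8)*6=48 best=117, r--
l=1 r=6: min(16,7)*5=35 best=117, r--
l=1 r=5: min(16,14)*4=56 best=117, r--
l=1 r=4: min(16,8)*3=24 best=117, r--
l=1 r=3: min(16,6)*2=12 best=117, r--
l=1 r=2: min(16,17)*1=16 best=117, l++

max area = 117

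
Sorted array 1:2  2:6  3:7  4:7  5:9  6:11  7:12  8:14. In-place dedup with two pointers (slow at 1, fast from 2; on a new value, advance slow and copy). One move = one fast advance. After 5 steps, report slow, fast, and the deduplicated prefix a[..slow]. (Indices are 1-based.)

slow=5, fast=7, prefix=[2, 6, 7, 9, 11]

slow=1 fast=2: a[fast]=6≠a[slow]=2 write a[2]=6, slow++,fast++
slow=2 fast=3: a[fast]=7≠a[slow]=6 write a[3]=7, slow++,fast++
slow=3 fast=4: a[fast]=7=a[slow] dup, fast++
slow=3 fast=5: a[fast]=9≠a[slow]=7 write a[4]=9, slow++,fast++
slow=4 fast=6: a[fast]=11≠a[slow]=9 write a[5]=11, slow++,fast++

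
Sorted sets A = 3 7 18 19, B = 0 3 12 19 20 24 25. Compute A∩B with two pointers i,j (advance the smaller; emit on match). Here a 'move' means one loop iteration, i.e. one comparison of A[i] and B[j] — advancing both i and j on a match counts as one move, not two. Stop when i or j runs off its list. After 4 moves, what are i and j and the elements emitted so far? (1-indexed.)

i=3, j=4, emitted=[3]

[i=1,j=1] 3>0 → j++
[i=1,j=2] 3==3 emit → i++,j++
[i=2,j=3] 7<12 → i++
[i=3,j=3] 18>12 → j++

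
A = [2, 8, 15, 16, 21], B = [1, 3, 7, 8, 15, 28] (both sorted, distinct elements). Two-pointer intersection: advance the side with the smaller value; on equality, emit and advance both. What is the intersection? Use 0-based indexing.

intersection = [8, 15]

[i=0,j=0] 2>1 → j++
[i=0,j=1] 2<3 → i++
[i=1,j=1] 8>3 → j++
[i=1,j=2] 8>7 → j++
[i=1,j=3] 8==8 emit → i++,j++
[i=2,j=4] 15==15 emit → i++,j++
[i=3,j=5] 16<28 → i++
[i=4,j=5] 21<28 → i++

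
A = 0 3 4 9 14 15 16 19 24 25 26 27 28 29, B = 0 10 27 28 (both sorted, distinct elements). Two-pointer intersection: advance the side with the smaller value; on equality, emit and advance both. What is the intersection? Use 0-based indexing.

intersection = [0, 27, 28]

i=0 j=0: 0==0 emit, i++,j++
i=1 j=1: 3<10, i++
i=2 j=1: 4<10, i++
i=3 j=1: 9<10, i++
i=4 j=1: 14>10, j++
i=4 j=2: 14<27, i++
i=5 j=2: 15<27, i++
i=6 j=2: 16<27, i++
i=7 j=2: 19<27, i++
i=8 j=2: 24<27, i++
i=9 j=2: 25<27, i++
i=10 j=2: 26<27, i++
i=11 j=2: 27==27 emit, i++,j++
i=12 j=3: 28==28 emit, i++,j++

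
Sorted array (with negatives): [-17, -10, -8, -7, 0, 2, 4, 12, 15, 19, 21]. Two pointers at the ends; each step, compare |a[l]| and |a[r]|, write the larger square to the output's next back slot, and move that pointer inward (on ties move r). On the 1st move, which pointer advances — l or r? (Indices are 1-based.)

l=1 r=11: |-17|<=|21| out[11]=441, r--

r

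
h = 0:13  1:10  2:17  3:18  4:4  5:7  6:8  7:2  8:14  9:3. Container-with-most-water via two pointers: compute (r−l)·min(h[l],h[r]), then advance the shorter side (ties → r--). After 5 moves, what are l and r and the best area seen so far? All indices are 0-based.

l=2, r=6, best area=104

[0,9] min(13,3)*9=27 best=27 * → r--
[0,8] min(13,14)*8=104 best=104 * → l++
[1,8] min(10,14)*7=70 best=104 → l++
[2,8] min(17,14)*6=84 best=104 → r--
[2,7] min(17,2)*5=10 best=104 → r--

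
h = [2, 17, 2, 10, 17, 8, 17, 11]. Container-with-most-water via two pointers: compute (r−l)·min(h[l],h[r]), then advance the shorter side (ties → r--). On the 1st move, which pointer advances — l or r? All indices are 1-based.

[1,8] min(2,11)*7=14 best=14 * → l++

l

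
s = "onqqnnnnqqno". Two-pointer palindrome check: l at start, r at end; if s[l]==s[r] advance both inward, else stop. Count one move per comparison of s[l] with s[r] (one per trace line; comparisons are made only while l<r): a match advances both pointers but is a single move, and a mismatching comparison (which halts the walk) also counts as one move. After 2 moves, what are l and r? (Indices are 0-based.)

l=0 r=11: 'o'=='o', l++,r--
l=1 r=10: 'n'=='n', l++,r--

l=2, r=9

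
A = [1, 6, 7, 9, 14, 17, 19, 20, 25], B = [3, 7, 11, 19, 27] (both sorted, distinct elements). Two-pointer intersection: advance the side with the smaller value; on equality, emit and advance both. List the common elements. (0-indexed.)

[i=0,j=0] 1<3 → i++
[i=1,j=0] 6>3 → j++
[i=1,j=1] 6<7 → i++
[i=2,j=1] 7==7 emit → i++,j++
[i=3,j=2] 9<11 → i++
[i=4,j=2] 14>11 → j++
[i=4,j=3] 14<19 → i++
[i=5,j=3] 17<19 → i++
[i=6,j=3] 19==19 emit → i++,j++
[i=7,j=4] 20<27 → i++
[i=8,j=4] 25<27 → i++

intersection = [7, 19]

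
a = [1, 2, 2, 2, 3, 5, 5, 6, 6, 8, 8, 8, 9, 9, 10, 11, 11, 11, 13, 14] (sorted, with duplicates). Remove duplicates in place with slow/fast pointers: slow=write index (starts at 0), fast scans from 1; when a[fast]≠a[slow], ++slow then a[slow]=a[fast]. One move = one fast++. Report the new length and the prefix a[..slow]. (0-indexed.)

length 11; prefix = [1, 2, 3, 5, 6, 8, 9, 10, 11, 13, 14]

(s=0,f=1) a[fast]=2≠a[slow]=1 write a[1]=2 → slow++,fast++
(s=1,f=2) a[fast]=2=a[slow] dup → fast++
(s=1,f=3) a[fast]=2=a[slow] dup → fast++
(s=1,f=4) a[fast]=3≠a[slow]=2 write a[2]=3 → slow++,fast++
(s=2,f=5) a[fast]=5≠a[slow]=3 write a[3]=5 → slow++,fast++
(s=3,f=6) a[fast]=5=a[slow] dup → fast++
(s=3,f=7) a[fast]=6≠a[slow]=5 write a[4]=6 → slow++,fast++
(s=4,f=8) a[fast]=6=a[slow] dup → fast++
(s=4,f=9) a[fast]=8≠a[slow]=6 write a[5]=8 → slow++,fast++
(s=5,f=10) a[fast]=8=a[slow] dup → fast++
(s=5,f=11) a[fast]=8=a[slow] dup → fast++
(s=5,f=12) a[fast]=9≠a[slow]=8 write a[6]=9 → slow++,fast++
(s=6,f=13) a[fast]=9=a[slow] dup → fast++
(s=6,f=14) a[fast]=10≠a[slow]=9 write a[7]=10 → slow++,fast++
(s=7,f=15) a[fast]=11≠a[slow]=10 write a[8]=11 → slow++,fast++
(s=8,f=16) a[fast]=11=a[slow] dup → fast++
(s=8,f=17) a[fast]=11=a[slow] dup → fast++
(s=8,f=18) a[fast]=13≠a[slow]=11 write a[9]=13 → slow++,fast++
(s=9,f=19) a[fast]=14≠a[slow]=13 write a[10]=14 → slow++,fast++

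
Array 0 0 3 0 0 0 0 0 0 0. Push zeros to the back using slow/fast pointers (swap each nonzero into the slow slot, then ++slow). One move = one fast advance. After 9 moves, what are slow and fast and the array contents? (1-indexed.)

slow=2, fast=10, a=[3, 0, 0, 0, 0, 0, 0, 0, 0, 0]

(s=1,f=1) a[fast]=0 → fast++
(s=1,f=2) a[fast]=0 → fast++
(s=1,f=3) a[fast]=3≠0 swap→a[1]=3 → slow++,fast++
(s=2,f=4) a[fast]=0 → fast++
(s=2,f=5) a[fast]=0 → fast++
(s=2,f=6) a[fast]=0 → fast++
(s=2,f=7) a[fast]=0 → fast++
(s=2,f=8) a[fast]=0 → fast++
(s=2,f=9) a[fast]=0 → fast++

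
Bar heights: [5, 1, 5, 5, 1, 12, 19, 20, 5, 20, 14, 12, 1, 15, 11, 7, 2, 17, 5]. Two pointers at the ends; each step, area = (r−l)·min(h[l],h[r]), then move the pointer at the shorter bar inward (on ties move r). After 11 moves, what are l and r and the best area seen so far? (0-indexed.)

l=6, r=13, best area=187

l=0 r=18: min(5,5)*18=90 best=90 *, r--
l=0 r=17: min(5,17)*17=85 best=90, l++
l=1 r=17: min(1,17)*16=16 best=90, l++
l=2 r=17: min(5,17)*15=75 best=90, l++
l=3 r=17: min(5,17)*14=70 best=90, l++
l=4 r=17: min(1,17)*13=13 best=90, l++
l=5 r=17: min(12,17)*12=144 best=144 *, l++
l=6 r=17: min(19,17)*11=187 best=187 *, r--
l=6 r=16: min(19,2)*10=20 best=187, r--
l=6 r=15: min(19,7)*9=63 best=187, r--
l=6 r=14: min(19,11)*8=88 best=187, r--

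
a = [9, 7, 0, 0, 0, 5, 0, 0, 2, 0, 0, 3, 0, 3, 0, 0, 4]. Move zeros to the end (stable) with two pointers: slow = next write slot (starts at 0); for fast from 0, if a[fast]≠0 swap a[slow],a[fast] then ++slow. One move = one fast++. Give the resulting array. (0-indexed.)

(s=0,f=0) a[fast]=9≠0 swap→a[0]=9 → slow++,fast++
(s=1,f=1) a[fast]=7≠0 swap→a[1]=7 → slow++,fast++
(s=2,f=2) a[fast]=0 → fast++
(s=2,f=3) a[fast]=0 → fast++
(s=2,f=4) a[fast]=0 → fast++
(s=2,f=5) a[fast]=5≠0 swap→a[2]=5 → slow++,fast++
(s=3,f=6) a[fast]=0 → fast++
(s=3,f=7) a[fast]=0 → fast++
(s=3,f=8) a[fast]=2≠0 swap→a[3]=2 → slow++,fast++
(s=4,f=9) a[fast]=0 → fast++
(s=4,f=10) a[fast]=0 → fast++
(s=4,f=11) a[fast]=3≠0 swap→a[4]=3 → slow++,fast++
(s=5,f=12) a[fast]=0 → fast++
(s=5,f=13) a[fast]=3≠0 swap→a[5]=3 → slow++,fast++
(s=6,f=14) a[fast]=0 → fast++
(s=6,f=15) a[fast]=0 → fast++
(s=6,f=16) a[fast]=4≠0 swap→a[6]=4 → slow++,fast++

[9, 7, 5, 2, 3, 3, 4, 0, 0, 0, 0, 0, 0, 0, 0, 0, 0]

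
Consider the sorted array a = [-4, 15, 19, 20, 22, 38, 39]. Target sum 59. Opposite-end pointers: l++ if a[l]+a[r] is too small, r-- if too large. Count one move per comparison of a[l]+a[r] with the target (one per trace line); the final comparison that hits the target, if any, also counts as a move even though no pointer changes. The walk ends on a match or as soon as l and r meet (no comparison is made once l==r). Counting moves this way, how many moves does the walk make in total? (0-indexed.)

[0,6] -4+39=35 <59 → l++
[1,6] 15+39=54 <59 → l++
[2,6] 19+39=58 <59 → l++
[3,6] 20+39=59 → found

4 moves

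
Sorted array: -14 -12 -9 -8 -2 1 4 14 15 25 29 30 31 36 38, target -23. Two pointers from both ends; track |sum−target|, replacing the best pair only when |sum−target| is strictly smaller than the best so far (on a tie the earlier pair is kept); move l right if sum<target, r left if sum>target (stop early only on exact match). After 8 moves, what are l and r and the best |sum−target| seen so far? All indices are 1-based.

l=1, r=7, best |Δ|=23

l=1 r=15: -14+38=24 d=47 *, r--
l=1 r=14: -14+36=22 d=45 *, r--
l=1 r=13: -14+31=17 d=40 *, r--
l=1 r=12: -14+30=16 d=39 *, r--
l=1 r=11: -14+29=15 d=38 *, r--
l=1 r=10: -14+25=11 d=34 *, r--
l=1 r=9: -14+15=1 d=24 *, r--
l=1 r=8: -14+14=0 d=23 *, r--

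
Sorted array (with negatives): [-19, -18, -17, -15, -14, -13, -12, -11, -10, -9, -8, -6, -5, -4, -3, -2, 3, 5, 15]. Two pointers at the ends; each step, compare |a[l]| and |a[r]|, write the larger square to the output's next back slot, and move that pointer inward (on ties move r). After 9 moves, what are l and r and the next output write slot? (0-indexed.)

[0,18] |-19|>|15| out[18]=361 → l++
[1,18] |-18|>|15| out[17]=324 → l++
[2,18] |-17|>|15| out[16]=289 → l++
[3,18] |-15|<=|15| out[15]=225 → r--
[3,17] |-15|>|5| out[14]=225 → l++
[4,17] |-14|>|5| out[13]=196 → l++
[5,17] |-13|>|5| out[12]=169 → l++
[6,17] |-12|>|5| out[11]=144 → l++
[7,17] |-11|>|5| out[10]=121 → l++

l=8, r=17, next write slot=9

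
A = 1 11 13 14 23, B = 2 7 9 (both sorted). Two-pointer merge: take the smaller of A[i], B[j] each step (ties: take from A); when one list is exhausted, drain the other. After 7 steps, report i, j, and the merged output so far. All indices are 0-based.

i=0 j=0: A[i]=1<=B[j]=2 take 1, i++
i=1 j=0: A[i]=11>B[j]=2 take 2, j++
i=1 j=1: A[i]=11>B[j]=7 take 7, j++
i=1 j=2: A[i]=11>B[j]=9 take 9, j++
i=1 j=3: B done, take A[i]=11, i++
i=2 j=3: B done, take A[i]=13, i++
i=3 j=3: B done, take A[i]=14, i++

i=4, j=3, merged so far=[1, 2, 7, 9, 11, 13, 14]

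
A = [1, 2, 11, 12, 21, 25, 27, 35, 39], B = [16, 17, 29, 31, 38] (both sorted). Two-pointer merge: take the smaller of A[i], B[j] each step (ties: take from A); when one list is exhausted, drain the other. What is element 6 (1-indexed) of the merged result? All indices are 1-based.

merged[6] = 17

[i=1,j=1] A[i]=1<=B[j]=16 take 1 → i++
[i=2,j=1] A[i]=2<=B[j]=16 take 2 → i++
[i=3,j=1] A[i]=11<=B[j]=16 take 11 → i++
[i=4,j=1] A[i]=12<=B[j]=16 take 12 → i++
[i=5,j=1] A[i]=21>B[j]=16 take 16 → j++
[i=5,j=2] A[i]=21>B[j]=17 take 17 → j++
[i=5,j=3] A[i]=21<=B[j]=29 take 21 → i++
[i=6,j=3] A[i]=25<=B[j]=29 take 25 → i++
[i=7,j=3] A[i]=27<=B[j]=29 take 27 → i++
[i=8,j=3] A[i]=35>B[j]=29 take 29 → j++
[i=8,j=4] A[i]=35>B[j]=31 take 31 → j++
[i=8,j=5] A[i]=35<=B[j]=38 take 35 → i++
[i=9,j=5] A[i]=39>B[j]=38 take 38 → j++
[i=9,j=6] B done, take A[i]=39 → i++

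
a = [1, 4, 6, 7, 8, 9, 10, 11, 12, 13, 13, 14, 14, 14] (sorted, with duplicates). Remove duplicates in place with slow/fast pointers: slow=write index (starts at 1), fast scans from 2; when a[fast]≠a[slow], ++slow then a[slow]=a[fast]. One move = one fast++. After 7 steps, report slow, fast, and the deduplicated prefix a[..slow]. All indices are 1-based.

slow=8, fast=9, prefix=[1, 4, 6, 7, 8, 9, 10, 11]

slow=1 fast=2: a[fast]=4≠a[slow]=1 write a[2]=4, slow++,fast++
slow=2 fast=3: a[fast]=6≠a[slow]=4 write a[3]=6, slow++,fast++
slow=3 fast=4: a[fast]=7≠a[slow]=6 write a[4]=7, slow++,fast++
slow=4 fast=5: a[fast]=8≠a[slow]=7 write a[5]=8, slow++,fast++
slow=5 fast=6: a[fast]=9≠a[slow]=8 write a[6]=9, slow++,fast++
slow=6 fast=7: a[fast]=10≠a[slow]=9 write a[7]=10, slow++,fast++
slow=7 fast=8: a[fast]=11≠a[slow]=10 write a[8]=11, slow++,fast++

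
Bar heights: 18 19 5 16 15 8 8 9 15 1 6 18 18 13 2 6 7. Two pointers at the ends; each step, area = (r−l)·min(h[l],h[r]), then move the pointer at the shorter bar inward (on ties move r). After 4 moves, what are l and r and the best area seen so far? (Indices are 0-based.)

l=0, r=12, best area=169

l=0 r=16: min(18,7)*16=112 best=112 *, r--
l=0 r=15: min(18,6)*15=90 best=112, r--
l=0 r=14: min(18,2)*14=28 best=112, r--
l=0 r=13: min(18,13)*13=169 best=169 *, r--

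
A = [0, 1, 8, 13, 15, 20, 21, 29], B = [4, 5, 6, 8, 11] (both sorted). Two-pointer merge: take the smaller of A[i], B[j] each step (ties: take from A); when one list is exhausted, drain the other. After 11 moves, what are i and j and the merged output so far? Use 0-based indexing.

i=0 j=0: A[i]=0<=B[j]=4 take 0, i++
i=1 j=0: A[i]=1<=B[j]=4 take 1, i++
i=2 j=0: A[i]=8>B[j]=4 take 4, j++
i=2 j=1: A[i]=8>B[j]=5 take 5, j++
i=2 j=2: A[i]=8>B[j]=6 take 6, j++
i=2 j=3: A[i]=8<=B[j]=8 take 8, i++
i=3 j=3: A[i]=13>B[j]=8 take 8, j++
i=3 j=4: A[i]=13>B[j]=11 take 11, j++
i=3 j=5: B done, take A[i]=13, i++
i=4 j=5: B done, take A[i]=15, i++
i=5 j=5: B done, take A[i]=20, i++

i=6, j=5, merged so far=[0, 1, 4, 5, 6, 8, 8, 11, 13, 15, 20]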